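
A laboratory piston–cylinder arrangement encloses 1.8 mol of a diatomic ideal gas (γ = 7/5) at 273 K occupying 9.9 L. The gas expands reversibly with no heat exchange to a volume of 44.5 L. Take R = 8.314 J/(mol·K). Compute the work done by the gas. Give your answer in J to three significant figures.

W ≈ 4610 J

Adiabatic: TV^(γ−1) = const with γ = 7/5.
T₂ = T₁ (V₁/V₂)^(γ−1) = 273 × (9.9/44.5)^0.4 = 273 × 0.5482 = 149.6 K.
W_by = nCᵥ(T₁ − T₂) = (1.8)(20.79)(273 − 149.6) = 4615 J.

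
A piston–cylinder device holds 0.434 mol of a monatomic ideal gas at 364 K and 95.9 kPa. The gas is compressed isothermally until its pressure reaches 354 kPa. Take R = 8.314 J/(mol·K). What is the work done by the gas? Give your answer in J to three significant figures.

W ≈ -1720 J

Isothermal process: W = nRT ln(V₂/V₁) = nRT ln(P₁/P₂).
W = (0.434)(8.314)(364) × ln(95.9/354)
  = 1313 × ln(0.2709) = 1313 × -1.306
W_by_gas = -1715 J.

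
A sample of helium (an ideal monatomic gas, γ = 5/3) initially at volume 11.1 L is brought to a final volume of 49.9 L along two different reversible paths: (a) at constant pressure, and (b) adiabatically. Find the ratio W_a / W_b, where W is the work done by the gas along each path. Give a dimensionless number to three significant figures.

Path (a) isobaric: W = P₁(V₂ − V₁) → W_a/(P₁V₁) = 3.495.
Path (b) adiabatic: W = P₁V₁(1 − (V₁/V₂)^(γ−1))/(γ−1) → W_b/(P₁V₁) = 0.9493.
W_a / W_b = 3.495 / 0.9493 = 3.682.

W_a / W_b ≈ 3.68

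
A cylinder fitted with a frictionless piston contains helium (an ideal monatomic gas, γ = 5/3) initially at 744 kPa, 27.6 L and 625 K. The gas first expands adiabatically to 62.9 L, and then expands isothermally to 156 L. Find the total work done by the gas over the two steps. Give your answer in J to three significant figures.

Step 1 (adiabatic): W = (P₁V₁ − P₂V₂)/(γ−1) = (20534 − 11857)/0.667 = 13016 J.
After step 1: P = 188.5 kPa, V = 62.9 L, T = 360.9 K.
Step 2 (isothermal): W = P₁V₁ ln(V₂/V₁) = (11857) ln(156/62.9) = 10770 J.
W_total = 13016 + 10770 = 23786 J.

W_total ≈ 23800 J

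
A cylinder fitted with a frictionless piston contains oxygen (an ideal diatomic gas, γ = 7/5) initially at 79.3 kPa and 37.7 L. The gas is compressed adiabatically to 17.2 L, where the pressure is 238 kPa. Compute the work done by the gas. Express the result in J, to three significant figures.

W ≈ -2760 J

Adiabatic: W = (P₁V₁ − P₂V₂)/(γ − 1) with γ = 7/5.
P₁V₁ = 2990 J, P₂V₂ = 4094 J.
W = (2990 − 4094) / 0.4 = -2760 J.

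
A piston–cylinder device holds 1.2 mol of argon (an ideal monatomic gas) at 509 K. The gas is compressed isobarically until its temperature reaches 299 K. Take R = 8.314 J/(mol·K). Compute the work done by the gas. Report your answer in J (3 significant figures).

W ≈ -2100 J

Isobaric: W = P ΔV = nR ΔT.
W = (1.2)(8.314)(299 − 509) = -2095 J.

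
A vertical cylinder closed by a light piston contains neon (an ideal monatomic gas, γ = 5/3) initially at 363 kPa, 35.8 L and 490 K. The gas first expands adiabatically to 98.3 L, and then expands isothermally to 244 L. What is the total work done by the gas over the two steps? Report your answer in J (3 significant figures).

Step 1 (adiabatic): W = (P₁V₁ − P₂V₂)/(γ−1) = (12995 − 6627)/0.667 = 9552 J.
After step 1: P = 67.42 kPa, V = 98.3 L, T = 249.9 K.
Step 2 (isothermal): W = P₁V₁ ln(V₂/V₁) = (6627) ln(244/98.3) = 6025 J.
W_total = 9552 + 6025 = 15577 J.

W_total ≈ 15600 J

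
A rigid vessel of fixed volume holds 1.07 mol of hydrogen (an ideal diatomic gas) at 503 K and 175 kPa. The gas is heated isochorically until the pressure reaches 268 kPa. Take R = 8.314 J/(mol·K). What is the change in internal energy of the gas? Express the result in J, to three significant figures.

ΔU ≈ 5940 J

Constant volume ⇒ W = 0, so Q = ΔU = nCᵥΔT with Cᵥ = 5R/2 = 20.79 J/(mol·K).
At constant V, T₂/T₁ = P₂/P₁ ⇒ ΔT = T₁(P₂/P₁ − 1) = 503·(268/175 − 1) = 267.3 K.
ΔU = (1.07)(20.79)(267.3) = 5945 J.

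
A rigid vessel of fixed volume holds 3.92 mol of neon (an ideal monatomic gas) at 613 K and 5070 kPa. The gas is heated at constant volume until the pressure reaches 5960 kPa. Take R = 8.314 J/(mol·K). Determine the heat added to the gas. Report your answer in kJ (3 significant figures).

Constant volume ⇒ W = 0, so Q = ΔU = nCᵥΔT with Cᵥ = 3R/2 = 12.47 J/(mol·K).
At constant V, T₂/T₁ = P₂/P₁ ⇒ ΔT = T₁(P₂/P₁ − 1) = 613·(5960/5070 − 1) = 107.6 K.
ΔU = (3.92)(12.47)(107.6) = 5261 J.

Q ≈ 5.26 kJ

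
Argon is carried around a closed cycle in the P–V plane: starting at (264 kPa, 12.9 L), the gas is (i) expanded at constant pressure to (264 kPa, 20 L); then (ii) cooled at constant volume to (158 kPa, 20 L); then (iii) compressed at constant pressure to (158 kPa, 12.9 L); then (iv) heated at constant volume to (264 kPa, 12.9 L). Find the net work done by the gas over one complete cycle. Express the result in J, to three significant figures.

W_net ≈ 753 J

Constant-volume legs do no work.
W(i) = (264)(20 − 12.9) = 1874 J; W(iii) = (158)(12.9 − 20) = -1122 J.
W_net = 1874 − 1122 = 752.6 J (the clockwise enclosed area).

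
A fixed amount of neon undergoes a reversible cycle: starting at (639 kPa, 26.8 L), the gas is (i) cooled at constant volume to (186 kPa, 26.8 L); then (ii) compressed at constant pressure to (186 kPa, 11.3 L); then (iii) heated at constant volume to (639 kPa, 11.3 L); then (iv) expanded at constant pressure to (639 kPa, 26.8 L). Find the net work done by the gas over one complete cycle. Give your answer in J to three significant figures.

W_net ≈ 7020 J

Constant-volume legs do no work.
W(ii) = (186)(11.3 − 26.8) = -2883 J; W(iv) = (639)(26.8 − 11.3) = 9904 J.
W_net = -2883 + 9904 = 7022 J (the clockwise enclosed area).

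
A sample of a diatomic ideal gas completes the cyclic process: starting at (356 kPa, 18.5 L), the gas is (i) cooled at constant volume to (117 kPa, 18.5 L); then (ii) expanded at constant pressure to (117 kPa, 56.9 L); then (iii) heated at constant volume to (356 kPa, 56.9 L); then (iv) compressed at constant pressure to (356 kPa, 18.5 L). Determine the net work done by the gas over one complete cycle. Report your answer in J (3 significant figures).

Constant-volume legs do no work.
W(ii) = (117)(56.9 − 18.5) = 4493 J; W(iv) = (356)(18.5 − 56.9) = -13670 J.
W_net = 4493 − 13670 = -9178 J (the counter-clockwise enclosed area).

W_net ≈ -9180 J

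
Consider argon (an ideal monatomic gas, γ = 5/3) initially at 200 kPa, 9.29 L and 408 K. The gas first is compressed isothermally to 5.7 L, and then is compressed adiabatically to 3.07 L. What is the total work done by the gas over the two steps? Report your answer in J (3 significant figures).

W_total ≈ -2330 J

Step 1 (isothermal): W = P₁V₁ ln(V₂/V₁) = (1858) ln(5.7/9.29) = -907.6 J.
After step 1: P = 326 kPa, V = 5.7 L, T = 408 K.
Step 2 (adiabatic): W = (P₁V₁ − P₂V₂)/(γ−1) = (1858 − 2807)/0.667 = -1423 J.
W_total = -907.6 − 1423 = -2331 J.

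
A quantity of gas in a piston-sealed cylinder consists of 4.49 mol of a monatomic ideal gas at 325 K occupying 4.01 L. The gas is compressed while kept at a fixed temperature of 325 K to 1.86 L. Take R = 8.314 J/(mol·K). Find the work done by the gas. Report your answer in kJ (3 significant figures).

W ≈ -9.32 kJ

Isothermal: W = nRT ln(V₂/V₁).
W = (4.49)(8.314)(325) × ln(1.86/4.01)
  = 12132 × -0.7682
W_by_gas = -9320 J.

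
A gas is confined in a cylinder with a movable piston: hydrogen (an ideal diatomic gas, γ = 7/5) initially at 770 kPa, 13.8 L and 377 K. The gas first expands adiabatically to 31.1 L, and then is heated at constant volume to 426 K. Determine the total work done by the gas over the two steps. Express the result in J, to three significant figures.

Step 1 (adiabatic): W = (P₁V₁ − P₂V₂)/(γ−1) = (10626 − 7677)/0.4 = 7371 J.
Step 2 (isochoric): W = 0 (constant volume).
W_total = 7371 + 0 = 7371 J.

W_total ≈ 7370 J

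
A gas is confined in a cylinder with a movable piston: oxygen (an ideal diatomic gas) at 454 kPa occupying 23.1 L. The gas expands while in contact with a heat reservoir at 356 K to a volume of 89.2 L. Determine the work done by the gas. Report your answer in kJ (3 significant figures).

W ≈ 14.2 kJ

Isothermal: W = nRT ln(V₂/V₁) = P₁V₁ ln(V₂/V₁).
P₁V₁ = (454 kPa)(23.1 L) = 10487 J.
W = 10487 × ln(89.2/23.1) = 10487 × 1.351
W_by_gas = 14169 J.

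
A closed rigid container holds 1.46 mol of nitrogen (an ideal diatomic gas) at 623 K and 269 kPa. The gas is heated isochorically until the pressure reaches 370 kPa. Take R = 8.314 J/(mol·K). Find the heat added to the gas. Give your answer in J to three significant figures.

Q ≈ 7100 J

Constant volume ⇒ W = 0, so Q = ΔU = nCᵥΔT with Cᵥ = 5R/2 = 20.79 J/(mol·K).
At constant V, T₂/T₁ = P₂/P₁ ⇒ ΔT = T₁(P₂/P₁ − 1) = 623·(370/269 − 1) = 233.9 K.
ΔU = (1.46)(20.79)(233.9) = 7098 J.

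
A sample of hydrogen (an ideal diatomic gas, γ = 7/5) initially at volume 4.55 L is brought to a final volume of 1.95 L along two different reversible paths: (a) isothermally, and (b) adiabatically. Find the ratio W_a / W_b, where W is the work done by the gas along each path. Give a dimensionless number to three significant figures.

W_a / W_b ≈ 0.840

Path (a) isothermal: W = P₁V₁ ln(V₂/V₁) → W_a/(P₁V₁) = -0.8473.
Path (b) adiabatic: W = P₁V₁(1 − (V₁/V₂)^(γ−1))/(γ−1) → W_b/(P₁V₁) = -1.009.
W_a / W_b = -0.8473 / -1.009 = 0.8401.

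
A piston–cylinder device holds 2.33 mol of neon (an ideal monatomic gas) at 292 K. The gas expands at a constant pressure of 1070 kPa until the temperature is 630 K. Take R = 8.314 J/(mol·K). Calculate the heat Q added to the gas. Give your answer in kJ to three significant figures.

Isobaric: W = nRΔT = (2.33)(8.314)(338) = 6548 J.
ΔU = nCᵥΔT with Cᵥ = 3R/2: ΔU = (2.33)(12.47)(338) = 9821 J.
Q = ΔU + W = 9821 + 6548 = 16369 J.

Q ≈ 16.4 kJ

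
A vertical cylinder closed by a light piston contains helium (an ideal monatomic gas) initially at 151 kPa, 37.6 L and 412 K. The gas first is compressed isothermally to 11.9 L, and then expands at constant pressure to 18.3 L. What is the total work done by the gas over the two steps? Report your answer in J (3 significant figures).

Step 1 (isothermal): W = P₁V₁ ln(V₂/V₁) = (5678) ln(11.9/37.6) = -6532 J.
After step 1: P = 477.1 kPa, V = 11.9 L, T = 412 K.
Step 2 (isobaric): W = PΔV = (477.1 kPa)(18.3 − 11.9 L) = 3053 J.
W_total = -6532 + 3053 = -3478 J.

W_total ≈ -3480 J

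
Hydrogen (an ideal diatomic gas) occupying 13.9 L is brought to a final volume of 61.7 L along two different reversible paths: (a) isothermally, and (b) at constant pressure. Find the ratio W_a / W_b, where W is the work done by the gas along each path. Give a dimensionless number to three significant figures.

W_a / W_b ≈ 0.433

Path (a) isothermal: W = P₁V₁ ln(V₂/V₁) → W_a/(P₁V₁) = 1.49.
Path (b) isobaric: W = P₁(V₂ − V₁) → W_b/(P₁V₁) = 3.439.
W_a / W_b = 1.49 / 3.439 = 0.4334.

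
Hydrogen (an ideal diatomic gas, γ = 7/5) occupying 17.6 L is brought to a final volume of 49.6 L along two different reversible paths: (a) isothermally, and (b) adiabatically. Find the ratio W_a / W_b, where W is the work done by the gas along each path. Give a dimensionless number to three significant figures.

Path (a) isothermal: W = P₁V₁ ln(V₂/V₁) → W_a/(P₁V₁) = 1.036.
Path (b) adiabatic: W = P₁V₁(1 − (V₁/V₂)^(γ−1))/(γ−1) → W_b/(P₁V₁) = 0.8482.
W_a / W_b = 1.036 / 0.8482 = 1.221.

W_a / W_b ≈ 1.22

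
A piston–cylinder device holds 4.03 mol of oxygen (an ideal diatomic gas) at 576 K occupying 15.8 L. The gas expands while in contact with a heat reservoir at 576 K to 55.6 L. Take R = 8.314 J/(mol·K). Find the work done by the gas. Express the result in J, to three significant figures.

W ≈ 24300 J

Isothermal: W = nRT ln(V₂/V₁).
W = (4.03)(8.314)(576) × ln(55.6/15.8)
  = 19299 × 1.258
W_by_gas = 24282 J.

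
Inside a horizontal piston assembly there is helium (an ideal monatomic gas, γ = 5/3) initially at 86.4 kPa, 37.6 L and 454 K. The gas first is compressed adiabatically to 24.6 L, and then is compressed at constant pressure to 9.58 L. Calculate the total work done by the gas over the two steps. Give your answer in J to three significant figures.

Step 1 (adiabatic): W = (P₁V₁ − P₂V₂)/(γ−1) = (3249 − 4311)/0.667 = -1593 J.
After step 1: P = 175.2 kPa, V = 24.6 L, T = 602.4 K.
Step 2 (isobaric): W = PΔV = (175.2 kPa)(9.58 − 24.6 L) = -2632 J.
W_total = -1593 − 2632 = -4225 J.

W_total ≈ -4220 J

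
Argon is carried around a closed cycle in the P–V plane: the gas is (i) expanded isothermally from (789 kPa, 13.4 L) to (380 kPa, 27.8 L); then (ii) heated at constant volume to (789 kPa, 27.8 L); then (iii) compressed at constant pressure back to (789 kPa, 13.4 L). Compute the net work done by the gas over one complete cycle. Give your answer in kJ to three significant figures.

Leg (i): W = PᵢVᵢ ln(V_f/Vᵢ) = (10573) ln(27.8/13.4) = 7716 J.
Leg (ii): W = 0.
Leg (iii): W = PΔV = (789)(13.4 − 27.8) = -11362 J.
W_net = 7716 − 11362 = -3646 J.

W_net ≈ -3.65 kJ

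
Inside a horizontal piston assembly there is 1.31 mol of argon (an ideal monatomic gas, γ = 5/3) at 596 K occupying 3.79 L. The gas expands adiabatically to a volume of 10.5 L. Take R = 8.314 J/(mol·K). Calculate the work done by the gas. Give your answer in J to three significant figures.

W ≈ 4800 J

Adiabatic: TV^(γ−1) = const with γ = 5/3.
T₂ = T₁ (V₁/V₂)^(γ−1) = 596 × (3.79/10.5)^0.667 = 596 × 0.507 = 302.1 K.
W_by = nCᵥ(T₁ − T₂) = (1.31)(12.47)(596 − 302.1) = 4801 J.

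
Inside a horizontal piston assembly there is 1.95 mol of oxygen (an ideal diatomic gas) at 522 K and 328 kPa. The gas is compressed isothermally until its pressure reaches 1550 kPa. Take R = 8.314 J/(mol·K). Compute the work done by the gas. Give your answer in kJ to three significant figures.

W ≈ -13.1 kJ

Isothermal process: W = nRT ln(V₂/V₁) = nRT ln(P₁/P₂).
W = (1.95)(8.314)(522) × ln(328/1550)
  = 8463 × ln(0.2116) = 8463 × -1.553
W_by_gas = -13143 J.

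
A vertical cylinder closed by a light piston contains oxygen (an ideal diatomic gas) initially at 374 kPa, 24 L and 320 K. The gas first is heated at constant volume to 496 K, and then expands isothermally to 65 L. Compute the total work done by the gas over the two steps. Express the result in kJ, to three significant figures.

W_total ≈ 13.9 kJ

Step 1 (isochoric): W = 0 (constant volume).
After step 1: P = 579.7 kPa (V unchanged).
Step 2 (isothermal): W = P₁V₁ ln(V₂/V₁) = (13913) ln(65/24) = 13862 J.
W_total = 0 + 13862 = 13862 J.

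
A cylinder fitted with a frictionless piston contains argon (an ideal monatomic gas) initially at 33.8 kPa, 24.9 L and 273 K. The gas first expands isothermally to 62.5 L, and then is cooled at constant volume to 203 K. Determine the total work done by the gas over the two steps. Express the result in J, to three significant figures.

Step 1 (isothermal): W = P₁V₁ ln(V₂/V₁) = (841.6) ln(62.5/24.9) = 774.5 J.
Step 2 (isochoric): W = 0 (constant volume).
W_total = 774.5 + 0 = 774.5 J.

W_total ≈ 775 J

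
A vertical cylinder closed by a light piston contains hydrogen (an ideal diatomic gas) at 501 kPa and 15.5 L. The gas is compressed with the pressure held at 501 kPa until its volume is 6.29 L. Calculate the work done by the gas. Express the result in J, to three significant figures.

W ≈ -4610 J

Isobaric: W = P ΔV.
W = (501 kPa)(6.29 − 15.5 L) = (501)(-9.21) = -4614 J.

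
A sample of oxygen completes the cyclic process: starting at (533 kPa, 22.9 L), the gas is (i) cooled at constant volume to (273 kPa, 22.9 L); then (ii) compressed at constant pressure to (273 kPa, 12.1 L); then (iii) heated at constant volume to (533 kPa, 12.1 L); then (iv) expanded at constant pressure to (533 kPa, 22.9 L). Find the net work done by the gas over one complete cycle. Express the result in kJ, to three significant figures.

Constant-volume legs do no work.
W(ii) = (273)(12.1 − 22.9) = -2948 J; W(iv) = (533)(22.9 − 12.1) = 5756 J.
W_net = -2948 + 5756 = 2808 J (the clockwise enclosed area).

W_net ≈ 2.81 kJ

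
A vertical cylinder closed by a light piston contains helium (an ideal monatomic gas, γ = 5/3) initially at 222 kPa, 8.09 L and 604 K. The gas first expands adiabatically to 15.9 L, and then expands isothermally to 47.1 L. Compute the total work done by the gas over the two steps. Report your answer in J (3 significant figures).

Step 1 (adiabatic): W = (P₁V₁ − P₂V₂)/(γ−1) = (1796 − 1145)/0.667 = 977 J.
After step 1: P = 71.99 kPa, V = 15.9 L, T = 385 K.
Step 2 (isothermal): W = P₁V₁ ln(V₂/V₁) = (1145) ln(47.1/15.9) = 1243 J.
W_total = 977 + 1243 = 2220 J.

W_total ≈ 2220 J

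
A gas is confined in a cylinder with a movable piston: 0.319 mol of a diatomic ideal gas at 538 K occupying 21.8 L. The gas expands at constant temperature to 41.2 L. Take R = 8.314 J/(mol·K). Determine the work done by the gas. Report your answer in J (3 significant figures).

Isothermal: W = nRT ln(V₂/V₁).
W = (0.319)(8.314)(538) × ln(41.2/21.8)
  = 1427 × 0.6365
W_by_gas = 908.2 J.

W ≈ 908 J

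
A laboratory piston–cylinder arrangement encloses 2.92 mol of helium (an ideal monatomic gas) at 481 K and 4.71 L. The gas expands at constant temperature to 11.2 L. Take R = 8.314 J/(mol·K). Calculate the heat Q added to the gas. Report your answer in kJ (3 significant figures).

Isothermal ⇒ ΔU = 0, so Q = W = nRT ln(V₂/V₁).
Q = (2.92)(8.314)(481) ln(11.2/4.71) = 11677 × 0.8662 = 10115 J.

Q ≈ 10.1 kJ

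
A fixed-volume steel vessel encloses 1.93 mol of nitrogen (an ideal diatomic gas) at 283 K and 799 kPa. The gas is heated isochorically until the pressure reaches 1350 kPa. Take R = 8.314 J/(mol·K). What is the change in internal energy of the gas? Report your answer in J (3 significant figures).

Constant volume ⇒ W = 0, so Q = ΔU = nCᵥΔT with Cᵥ = 5R/2 = 20.79 J/(mol·K).
At constant V, T₂/T₁ = P₂/P₁ ⇒ ΔT = T₁(P₂/P₁ − 1) = 283·(1350/799 − 1) = 195.2 K.
ΔU = (1.93)(20.79)(195.2) = 7829 J.

ΔU ≈ 7830 J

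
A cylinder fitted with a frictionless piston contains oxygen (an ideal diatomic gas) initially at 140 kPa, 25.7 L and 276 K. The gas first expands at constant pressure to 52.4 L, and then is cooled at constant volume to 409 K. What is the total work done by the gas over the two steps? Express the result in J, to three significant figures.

Step 1 (isobaric): W = PΔV = (140 kPa)(52.4 − 25.7 L) = 3738 J.
Step 2 (isochoric): W = 0 (constant volume).
W_total = 3738 + 0 = 3738 J.

W_total ≈ 3740 J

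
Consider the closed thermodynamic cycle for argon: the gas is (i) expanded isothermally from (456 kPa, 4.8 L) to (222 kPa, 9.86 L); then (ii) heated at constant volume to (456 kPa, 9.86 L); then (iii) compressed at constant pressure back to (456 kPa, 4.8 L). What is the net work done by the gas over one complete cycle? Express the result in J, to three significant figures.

W_net ≈ -732 J

Leg (i): W = PᵢVᵢ ln(V_f/Vᵢ) = (2189) ln(9.86/4.8) = 1576 J.
Leg (ii): W = 0.
Leg (iii): W = PΔV = (456)(4.8 − 9.86) = -2307 J.
W_net = 1576 − 2307 = -731.7 J.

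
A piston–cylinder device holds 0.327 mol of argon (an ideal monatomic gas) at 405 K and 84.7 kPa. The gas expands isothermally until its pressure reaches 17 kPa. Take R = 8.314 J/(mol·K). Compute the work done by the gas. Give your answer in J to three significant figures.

W ≈ 1770 J

Isothermal process: W = nRT ln(V₂/V₁) = nRT ln(P₁/P₂).
W = (0.327)(8.314)(405) × ln(84.7/17)
  = 1101 × ln(4.982) = 1101 × 1.606
W_by_gas = 1768 J.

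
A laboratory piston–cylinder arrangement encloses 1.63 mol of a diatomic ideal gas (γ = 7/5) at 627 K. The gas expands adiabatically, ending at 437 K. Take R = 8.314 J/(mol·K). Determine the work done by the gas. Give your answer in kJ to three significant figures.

Adiabatic ⇒ Q = 0, so W_by = −ΔU = nCᵥ(T₁ − T₂).
Cᵥ = 5R/2 = 20.79 J/(mol·K).
W = (1.63)(20.79)(627 − 437) = 6437 J.

W ≈ 6.44 kJ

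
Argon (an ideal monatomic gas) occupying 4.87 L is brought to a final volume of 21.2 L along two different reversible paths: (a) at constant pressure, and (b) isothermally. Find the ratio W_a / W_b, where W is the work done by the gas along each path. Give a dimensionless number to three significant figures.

Path (a) isobaric: W = P₁(V₂ − V₁) → W_a/(P₁V₁) = 3.353.
Path (b) isothermal: W = P₁V₁ ln(V₂/V₁) → W_b/(P₁V₁) = 1.471.
W_a / W_b = 3.353 / 1.471 = 2.28.

W_a / W_b ≈ 2.28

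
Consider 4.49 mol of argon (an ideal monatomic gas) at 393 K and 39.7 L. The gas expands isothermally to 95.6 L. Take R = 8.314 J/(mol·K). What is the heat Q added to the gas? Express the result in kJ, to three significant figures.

Isothermal ⇒ ΔU = 0, so Q = W = nRT ln(V₂/V₁).
Q = (4.49)(8.314)(393) ln(95.6/39.7) = 14671 × 0.8788 = 12893 J.

Q ≈ 12.9 kJ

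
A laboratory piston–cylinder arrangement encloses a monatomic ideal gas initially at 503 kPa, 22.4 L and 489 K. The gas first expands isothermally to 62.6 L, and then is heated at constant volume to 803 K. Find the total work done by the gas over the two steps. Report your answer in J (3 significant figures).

Step 1 (isothermal): W = P₁V₁ ln(V₂/V₁) = (11267) ln(62.6/22.4) = 11579 J.
Step 2 (isochoric): W = 0 (constant volume).
W_total = 11579 + 0 = 11579 J.

W_total ≈ 11600 J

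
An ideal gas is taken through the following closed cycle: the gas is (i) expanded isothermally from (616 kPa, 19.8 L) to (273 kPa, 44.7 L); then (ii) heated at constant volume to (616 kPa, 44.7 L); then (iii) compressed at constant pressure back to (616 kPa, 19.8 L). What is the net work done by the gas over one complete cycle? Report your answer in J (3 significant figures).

Leg (i): W = PᵢVᵢ ln(V_f/Vᵢ) = (12197) ln(44.7/19.8) = 9932 J.
Leg (ii): W = 0.
Leg (iii): W = PΔV = (616)(19.8 − 44.7) = -15338 J.
W_net = 9932 − 15338 = -5407 J.

W_net ≈ -5410 J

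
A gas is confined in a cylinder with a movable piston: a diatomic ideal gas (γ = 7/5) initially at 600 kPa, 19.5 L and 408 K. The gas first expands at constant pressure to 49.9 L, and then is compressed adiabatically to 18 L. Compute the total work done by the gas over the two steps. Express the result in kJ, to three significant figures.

W_total ≈ -19.5 kJ

Step 1 (isobaric): W = PΔV = (600 kPa)(49.9 − 19.5 L) = 18240 J.
After step 1: P = 600 kPa, V = 49.9 L, T = 1044 K.
Step 2 (adiabatic): W = (P₁V₁ − P₂V₂)/(γ−1) = (29940 − 45018)/0.4 = -37694 J.
W_total = 18240 − 37694 = -19454 J.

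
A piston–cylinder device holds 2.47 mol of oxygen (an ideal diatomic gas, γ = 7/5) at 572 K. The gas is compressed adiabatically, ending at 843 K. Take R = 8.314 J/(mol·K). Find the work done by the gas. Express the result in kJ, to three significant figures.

W ≈ -13.9 kJ

Adiabatic ⇒ Q = 0, so W_by = −ΔU = nCᵥ(T₁ − T₂).
Cᵥ = 5R/2 = 20.79 J/(mol·K).
W = (2.47)(20.79)(572 − 843) = -13913 J.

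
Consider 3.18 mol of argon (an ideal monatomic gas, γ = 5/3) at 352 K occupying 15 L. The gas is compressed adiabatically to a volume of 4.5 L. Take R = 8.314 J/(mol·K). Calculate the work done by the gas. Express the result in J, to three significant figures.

Adiabatic: TV^(γ−1) = const with γ = 5/3.
T₂ = T₁ (V₁/V₂)^(γ−1) = 352 × (15/4.5)^0.667 = 352 × 2.231 = 785.5 K.
W_by = nCᵥ(T₁ − T₂) = (3.18)(12.47)(352 − 785.5) = -17190 J.

W ≈ -17200 J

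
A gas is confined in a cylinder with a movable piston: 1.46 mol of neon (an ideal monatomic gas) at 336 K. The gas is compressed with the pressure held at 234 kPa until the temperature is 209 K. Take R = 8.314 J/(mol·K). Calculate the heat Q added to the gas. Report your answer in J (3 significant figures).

Isobaric: W = nRΔT = (1.46)(8.314)(-127) = -1542 J.
ΔU = nCᵥΔT with Cᵥ = 3R/2: ΔU = (1.46)(12.47)(-127) = -2312 J.
Q = ΔU + W = -2312 − 1542 = -3854 J.

Q ≈ -3850 J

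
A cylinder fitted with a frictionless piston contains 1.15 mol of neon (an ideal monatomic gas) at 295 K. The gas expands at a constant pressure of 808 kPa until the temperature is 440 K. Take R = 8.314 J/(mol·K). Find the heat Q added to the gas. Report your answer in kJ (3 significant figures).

Isobaric: W = nRΔT = (1.15)(8.314)(145) = 1386 J.
ΔU = nCᵥΔT with Cᵥ = 3R/2: ΔU = (1.15)(12.47)(145) = 2080 J.
Q = ΔU + W = 2080 + 1386 = 3466 J.

Q ≈ 3.47 kJ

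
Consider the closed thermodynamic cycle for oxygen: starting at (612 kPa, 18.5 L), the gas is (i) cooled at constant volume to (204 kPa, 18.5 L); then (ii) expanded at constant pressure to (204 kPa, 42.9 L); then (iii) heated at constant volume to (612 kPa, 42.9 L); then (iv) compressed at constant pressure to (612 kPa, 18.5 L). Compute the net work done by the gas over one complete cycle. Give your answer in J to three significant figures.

Constant-volume legs do no work.
W(ii) = (204)(42.9 − 18.5) = 4978 J; W(iv) = (612)(18.5 − 42.9) = -14933 J.
W_net = 4978 − 14933 = -9955 J (the counter-clockwise enclosed area).

W_net ≈ -9960 J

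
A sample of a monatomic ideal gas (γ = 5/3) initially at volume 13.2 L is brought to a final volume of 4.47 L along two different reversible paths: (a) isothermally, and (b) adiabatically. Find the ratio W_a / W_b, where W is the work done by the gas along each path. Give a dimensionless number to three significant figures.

Path (a) isothermal: W = P₁V₁ ln(V₂/V₁) → W_a/(P₁V₁) = -1.083.
Path (b) adiabatic: W = P₁V₁(1 − (V₁/V₂)^(γ−1))/(γ−1) → W_b/(P₁V₁) = -1.587.
W_a / W_b = -1.083 / -1.587 = 0.6821.

W_a / W_b ≈ 0.682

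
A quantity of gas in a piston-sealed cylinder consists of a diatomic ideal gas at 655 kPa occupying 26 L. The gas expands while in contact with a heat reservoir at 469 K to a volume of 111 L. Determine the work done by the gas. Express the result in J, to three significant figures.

W ≈ 24700 J

Isothermal: W = nRT ln(V₂/V₁) = P₁V₁ ln(V₂/V₁).
P₁V₁ = (655 kPa)(26 L) = 17030 J.
W = 17030 × ln(111/26) = 17030 × 1.451
W_by_gas = 24718 J.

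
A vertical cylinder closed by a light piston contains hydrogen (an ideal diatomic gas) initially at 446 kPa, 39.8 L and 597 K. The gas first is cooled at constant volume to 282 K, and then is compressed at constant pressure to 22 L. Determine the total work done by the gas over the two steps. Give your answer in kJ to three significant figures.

Step 1 (isochoric): W = 0 (constant volume).
After step 1: P = 210.7 kPa (V unchanged).
Step 2 (isobaric): W = PΔV = (210.7 kPa)(22 − 39.8 L) = -3750 J.
W_total = 0 − 3750 = -3750 J.

W_total ≈ -3.75 kJ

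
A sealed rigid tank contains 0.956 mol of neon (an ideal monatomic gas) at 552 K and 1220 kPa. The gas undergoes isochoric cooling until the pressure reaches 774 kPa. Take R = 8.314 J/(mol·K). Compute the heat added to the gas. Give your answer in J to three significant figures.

Q ≈ -2410 J

Constant volume ⇒ W = 0, so Q = ΔU = nCᵥΔT with Cᵥ = 3R/2 = 12.47 J/(mol·K).
At constant V, T₂/T₁ = P₂/P₁ ⇒ ΔT = T₁(P₂/P₁ − 1) = 552·(774/1220 − 1) = -201.8 K.
ΔU = (0.956)(12.47)(-201.8) = -2406 J.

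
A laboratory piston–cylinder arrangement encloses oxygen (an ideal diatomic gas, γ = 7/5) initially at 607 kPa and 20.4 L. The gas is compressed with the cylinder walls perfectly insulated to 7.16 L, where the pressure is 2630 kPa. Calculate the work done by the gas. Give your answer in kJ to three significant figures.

Adiabatic: W = (P₁V₁ − P₂V₂)/(γ − 1) with γ = 7/5.
P₁V₁ = 12383 J, P₂V₂ = 18831 J.
W = (12383 − 18831) / 0.4 = -16120 J.

W ≈ -16.1 kJ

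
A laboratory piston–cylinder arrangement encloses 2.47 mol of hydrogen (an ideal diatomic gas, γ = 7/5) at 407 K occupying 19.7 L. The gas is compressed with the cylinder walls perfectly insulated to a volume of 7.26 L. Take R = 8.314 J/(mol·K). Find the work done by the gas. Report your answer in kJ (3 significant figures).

Adiabatic: TV^(γ−1) = const with γ = 7/5.
T₂ = T₁ (V₁/V₂)^(γ−1) = 407 × (19.7/7.26)^0.4 = 407 × 1.491 = 606.7 K.
W_by = nCᵥ(T₁ − T₂) = (2.47)(20.79)(407 − 606.7) = -10255 J.

W ≈ -10.3 kJ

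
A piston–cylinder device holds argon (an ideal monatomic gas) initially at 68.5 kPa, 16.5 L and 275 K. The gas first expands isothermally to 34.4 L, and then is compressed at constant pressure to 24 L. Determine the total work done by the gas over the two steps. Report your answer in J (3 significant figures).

Step 1 (isothermal): W = P₁V₁ ln(V₂/V₁) = (1130) ln(34.4/16.5) = 830.4 J.
After step 1: P = 32.86 kPa, V = 34.4 L, T = 275 K.
Step 2 (isobaric): W = PΔV = (32.86 kPa)(24 − 34.4 L) = -341.7 J.
W_total = 830.4 − 341.7 = 488.7 J.

W_total ≈ 489 J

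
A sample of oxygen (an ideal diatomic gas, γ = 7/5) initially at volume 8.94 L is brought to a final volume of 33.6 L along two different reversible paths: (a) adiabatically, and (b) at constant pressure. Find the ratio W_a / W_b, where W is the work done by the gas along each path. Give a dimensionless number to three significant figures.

Path (a) adiabatic: W = P₁V₁(1 − (V₁/V₂)^(γ−1))/(γ−1) → W_a/(P₁V₁) = 1.028.
Path (b) isobaric: W = P₁(V₂ − V₁) → W_b/(P₁V₁) = 2.758.
W_a / W_b = 1.028 / 2.758 = 0.3726.

W_a / W_b ≈ 0.373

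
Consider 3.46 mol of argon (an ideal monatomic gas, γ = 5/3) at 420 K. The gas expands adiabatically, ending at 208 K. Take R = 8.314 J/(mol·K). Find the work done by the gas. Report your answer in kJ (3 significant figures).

W ≈ 9.15 kJ

Adiabatic ⇒ Q = 0, so W_by = −ΔU = nCᵥ(T₁ − T₂).
Cᵥ = 3R/2 = 12.47 J/(mol·K).
W = (3.46)(12.47)(420 − 208) = 9148 J.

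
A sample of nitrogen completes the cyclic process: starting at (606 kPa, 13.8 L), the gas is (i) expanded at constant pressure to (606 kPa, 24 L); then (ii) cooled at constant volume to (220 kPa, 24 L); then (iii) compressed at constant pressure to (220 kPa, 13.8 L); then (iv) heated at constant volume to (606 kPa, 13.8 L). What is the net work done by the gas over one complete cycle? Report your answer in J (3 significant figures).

W_net ≈ 3940 J

Constant-volume legs do no work.
W(i) = (606)(24 − 13.8) = 6181 J; W(iii) = (220)(13.8 − 24) = -2244 J.
W_net = 6181 − 2244 = 3937 J (the clockwise enclosed area).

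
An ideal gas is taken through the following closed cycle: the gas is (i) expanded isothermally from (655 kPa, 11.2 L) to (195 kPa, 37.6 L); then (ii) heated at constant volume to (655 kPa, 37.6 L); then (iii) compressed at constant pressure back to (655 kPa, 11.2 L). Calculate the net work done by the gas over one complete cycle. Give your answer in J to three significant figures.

W_net ≈ -8410 J

Leg (i): W = PᵢVᵢ ln(V_f/Vᵢ) = (7336) ln(37.6/11.2) = 8885 J.
Leg (ii): W = 0.
Leg (iii): W = PΔV = (655)(11.2 − 37.6) = -17292 J.
W_net = 8885 − 17292 = -8407 J.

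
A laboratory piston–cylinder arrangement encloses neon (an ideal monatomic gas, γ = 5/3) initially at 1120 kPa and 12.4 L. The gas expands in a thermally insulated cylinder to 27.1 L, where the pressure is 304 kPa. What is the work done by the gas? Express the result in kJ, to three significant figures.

Adiabatic: W = (P₁V₁ − P₂V₂)/(γ − 1) with γ = 5/3.
P₁V₁ = 13888 J, P₂V₂ = 8238 J.
W = (13888 − 8238) / 0.6667 = 8474 J.

W ≈ 8.47 kJ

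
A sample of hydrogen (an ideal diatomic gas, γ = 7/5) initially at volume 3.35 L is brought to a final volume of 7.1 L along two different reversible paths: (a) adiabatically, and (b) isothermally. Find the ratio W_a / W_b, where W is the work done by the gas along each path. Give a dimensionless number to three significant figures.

W_a / W_b ≈ 0.864

Path (a) adiabatic: W = P₁V₁(1 − (V₁/V₂)^(γ−1))/(γ−1) → W_a/(P₁V₁) = 0.6488.
Path (b) isothermal: W = P₁V₁ ln(V₂/V₁) → W_b/(P₁V₁) = 0.7511.
W_a / W_b = 0.6488 / 0.7511 = 0.8638.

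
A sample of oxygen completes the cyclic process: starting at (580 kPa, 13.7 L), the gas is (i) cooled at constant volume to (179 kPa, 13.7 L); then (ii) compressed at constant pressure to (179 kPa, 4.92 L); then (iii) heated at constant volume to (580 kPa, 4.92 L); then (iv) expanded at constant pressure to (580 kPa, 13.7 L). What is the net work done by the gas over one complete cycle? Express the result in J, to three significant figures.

W_net ≈ 3520 J

Constant-volume legs do no work.
W(ii) = (179)(4.92 − 13.7) = -1572 J; W(iv) = (580)(13.7 − 4.92) = 5092 J.
W_net = -1572 + 5092 = 3521 J (the clockwise enclosed area).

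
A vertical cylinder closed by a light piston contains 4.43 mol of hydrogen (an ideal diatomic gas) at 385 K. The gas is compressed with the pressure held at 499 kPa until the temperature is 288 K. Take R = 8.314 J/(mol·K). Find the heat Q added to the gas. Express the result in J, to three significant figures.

Q ≈ -12500 J

Isobaric: W = nRΔT = (4.43)(8.314)(-97) = -3573 J.
ΔU = nCᵥΔT with Cᵥ = 5R/2: ΔU = (4.43)(20.79)(-97) = -8932 J.
Q = ΔU + W = -8932 − 3573 = -12504 J.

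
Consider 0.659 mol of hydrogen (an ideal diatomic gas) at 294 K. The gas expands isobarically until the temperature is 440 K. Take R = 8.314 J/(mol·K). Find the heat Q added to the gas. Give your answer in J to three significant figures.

Q ≈ 2800 J

Isobaric: W = nRΔT = (0.659)(8.314)(146) = 799.9 J.
ΔU = nCᵥΔT with Cᵥ = 5R/2: ΔU = (0.659)(20.79)(146) = 2000 J.
Q = ΔU + W = 2000 + 799.9 = 2800 J.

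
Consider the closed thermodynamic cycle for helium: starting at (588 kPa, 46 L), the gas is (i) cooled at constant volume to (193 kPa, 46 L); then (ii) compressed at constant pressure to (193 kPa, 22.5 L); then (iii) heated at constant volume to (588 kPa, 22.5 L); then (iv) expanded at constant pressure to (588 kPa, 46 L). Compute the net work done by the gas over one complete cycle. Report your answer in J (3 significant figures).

Constant-volume legs do no work.
W(ii) = (193)(22.5 − 46) = -4536 J; W(iv) = (588)(46 − 22.5) = 13818 J.
W_net = -4536 + 13818 = 9282 J (the clockwise enclosed area).

W_net ≈ 9280 J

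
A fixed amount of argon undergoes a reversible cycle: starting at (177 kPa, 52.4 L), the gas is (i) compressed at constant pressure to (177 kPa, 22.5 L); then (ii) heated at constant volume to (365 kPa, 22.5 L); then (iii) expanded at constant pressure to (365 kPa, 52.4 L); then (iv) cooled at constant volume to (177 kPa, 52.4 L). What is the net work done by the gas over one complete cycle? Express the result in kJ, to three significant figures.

Constant-volume legs do no work.
W(i) = (177)(22.5 − 52.4) = -5292 J; W(iii) = (365)(52.4 − 22.5) = 10914 J.
W_net = -5292 + 10914 = 5621 J (the clockwise enclosed area).

W_net ≈ 5.62 kJ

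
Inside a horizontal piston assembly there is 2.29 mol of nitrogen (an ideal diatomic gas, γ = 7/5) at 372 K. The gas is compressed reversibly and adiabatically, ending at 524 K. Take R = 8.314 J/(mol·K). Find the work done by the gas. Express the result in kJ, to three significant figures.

Adiabatic ⇒ Q = 0, so W_by = −ΔU = nCᵥ(T₁ − T₂).
Cᵥ = 5R/2 = 20.79 J/(mol·K).
W = (2.29)(20.79)(372 − 524) = -7235 J.

W ≈ -7.23 kJ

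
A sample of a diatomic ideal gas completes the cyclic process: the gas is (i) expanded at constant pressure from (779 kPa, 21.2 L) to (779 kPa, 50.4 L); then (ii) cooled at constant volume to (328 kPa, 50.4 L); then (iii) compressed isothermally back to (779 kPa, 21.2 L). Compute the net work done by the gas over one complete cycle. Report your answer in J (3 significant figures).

Leg (i): W = PΔV = (779)(50.4 − 21.2) = 22747 J.
Leg (ii): W = 0.
Leg (iii): W = PᵢVᵢ ln(V_f/Vᵢ) = (16531) ln(21.2/50.4) = -14316 J.
W_net = 22747 − 14316 = 8431 J.

W_net ≈ 8430 J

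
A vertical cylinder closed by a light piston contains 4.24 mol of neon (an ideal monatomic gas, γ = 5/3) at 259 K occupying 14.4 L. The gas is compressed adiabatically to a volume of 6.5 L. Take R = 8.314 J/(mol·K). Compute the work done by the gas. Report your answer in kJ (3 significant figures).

W ≈ -9.58 kJ

Adiabatic: TV^(γ−1) = const with γ = 5/3.
T₂ = T₁ (V₁/V₂)^(γ−1) = 259 × (14.4/6.5)^0.667 = 259 × 1.699 = 440.1 K.
W_by = nCᵥ(T₁ − T₂) = (4.24)(12.47)(259 − 440.1) = -9579 J.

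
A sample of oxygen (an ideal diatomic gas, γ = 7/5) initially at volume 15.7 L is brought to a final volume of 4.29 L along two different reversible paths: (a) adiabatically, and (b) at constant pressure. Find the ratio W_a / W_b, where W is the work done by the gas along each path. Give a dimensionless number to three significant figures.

W_a / W_b ≈ 2.34

Path (a) adiabatic: W = P₁V₁(1 − (V₁/V₂)^(γ−1))/(γ−1) → W_a/(P₁V₁) = -1.701.
Path (b) isobaric: W = P₁(V₂ − V₁) → W_b/(P₁V₁) = -0.7268.
W_a / W_b = -1.701 / -0.7268 = 2.34.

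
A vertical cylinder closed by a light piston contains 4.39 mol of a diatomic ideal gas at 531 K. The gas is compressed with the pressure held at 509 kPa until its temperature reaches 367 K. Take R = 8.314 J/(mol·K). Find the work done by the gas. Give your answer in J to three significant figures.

Isobaric: W = P ΔV = nR ΔT.
W = (4.39)(8.314)(367 − 531) = -5986 J.

W ≈ -5990 J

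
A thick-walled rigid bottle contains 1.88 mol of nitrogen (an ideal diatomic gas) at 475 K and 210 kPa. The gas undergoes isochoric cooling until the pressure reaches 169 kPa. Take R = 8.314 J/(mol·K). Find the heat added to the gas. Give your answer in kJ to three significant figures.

Q ≈ -3.62 kJ

Constant volume ⇒ W = 0, so Q = ΔU = nCᵥΔT with Cᵥ = 5R/2 = 20.79 J/(mol·K).
At constant V, T₂/T₁ = P₂/P₁ ⇒ ΔT = T₁(P₂/P₁ − 1) = 475·(169/210 − 1) = -92.74 K.
ΔU = (1.88)(20.79)(-92.74) = -3624 J.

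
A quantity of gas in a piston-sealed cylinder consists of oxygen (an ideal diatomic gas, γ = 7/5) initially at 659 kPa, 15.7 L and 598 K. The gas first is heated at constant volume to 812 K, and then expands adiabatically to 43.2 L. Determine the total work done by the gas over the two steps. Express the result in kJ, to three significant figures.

Step 1 (isochoric): W = 0 (constant volume).
After step 1: P = 894.8 kPa (V unchanged).
Step 2 (adiabatic): W = (P₁V₁ − P₂V₂)/(γ−1) = (14049 − 9371)/0.4 = 11693 J.
W_total = 0 + 11693 = 11693 J.

W_total ≈ 11.7 kJ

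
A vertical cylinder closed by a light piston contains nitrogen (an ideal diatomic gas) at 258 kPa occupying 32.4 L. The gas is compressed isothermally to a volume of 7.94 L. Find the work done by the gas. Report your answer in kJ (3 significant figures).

W ≈ -11.8 kJ

Isothermal: W = nRT ln(V₂/V₁) = P₁V₁ ln(V₂/V₁).
P₁V₁ = (258 kPa)(32.4 L) = 8359 J.
W = 8359 × ln(7.94/32.4) = 8359 × -1.406
W_by_gas = -11755 J.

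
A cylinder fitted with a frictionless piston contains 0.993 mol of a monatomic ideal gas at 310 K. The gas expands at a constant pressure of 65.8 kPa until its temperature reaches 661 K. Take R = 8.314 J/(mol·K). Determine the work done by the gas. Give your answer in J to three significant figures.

W ≈ 2900 J

Isobaric: W = P ΔV = nR ΔT.
W = (0.993)(8.314)(661 − 310) = 2898 J.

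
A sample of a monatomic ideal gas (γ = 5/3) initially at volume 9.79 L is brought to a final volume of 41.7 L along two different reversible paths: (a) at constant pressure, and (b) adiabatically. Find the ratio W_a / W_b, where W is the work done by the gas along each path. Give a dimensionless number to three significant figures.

W_a / W_b ≈ 3.51

Path (a) isobaric: W = P₁(V₂ − V₁) → W_a/(P₁V₁) = 3.259.
Path (b) adiabatic: W = P₁V₁(1 − (V₁/V₂)^(γ−1))/(γ−1) → W_b/(P₁V₁) = 0.9291.
W_a / W_b = 3.259 / 0.9291 = 3.508.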